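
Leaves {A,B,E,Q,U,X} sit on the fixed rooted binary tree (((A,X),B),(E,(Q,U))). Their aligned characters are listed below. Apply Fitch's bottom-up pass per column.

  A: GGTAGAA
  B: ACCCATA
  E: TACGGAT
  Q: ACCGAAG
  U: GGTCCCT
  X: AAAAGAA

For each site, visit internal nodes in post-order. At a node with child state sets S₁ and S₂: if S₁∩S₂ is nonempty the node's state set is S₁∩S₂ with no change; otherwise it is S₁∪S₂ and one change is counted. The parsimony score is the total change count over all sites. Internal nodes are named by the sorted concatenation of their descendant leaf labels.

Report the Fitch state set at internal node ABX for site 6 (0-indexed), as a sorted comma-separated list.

site 0, node AX: A={G} ∪ X={A} → {A,G} (+1)
site 0, node ABX: AX={A,G} ∩ B={A} → {A} (+0)
site 0, node QU: Q={A} ∪ U={G} → {A,G} (+1)
site 0, node EQU: E={T} ∪ QU={A,G} → {A,G,T} (+1)
site 0, node ABEQUX: ABX={A} ∩ EQU={A,G,T} → {A} (+0)
site 1, node AX: A={G} ∪ X={A} → {A,G} (+1)
site 1, node ABX: AX={A,G} ∪ B={C} → {A,C,G} (+1)
site 1, node QU: Q={C} ∪ U={G} → {C,G} (+1)
site 1, node EQU: E={A} ∪ QU={C,G} → {A,C,G} (+1)
site 1, node ABEQUX: ABX={A,C,G} ∩ EQU={A,C,G} → {A,C,G} (+0)
site 2, node AX: A={T} ∪ X={A} → {A,T} (+1)
site 2, node ABX: AX={A,T} ∪ B={C} → {A,C,T} (+1)
site 2, node QU: Q={C} ∪ U={T} → {C,T} (+1)
site 2, node EQU: E={C} ∩ QU={C,T} → {C} (+0)
site 2, node ABEQUX: ABX={A,C,T} ∩ EQU={C} → {C} (+0)
site 3, node AX: A={A} ∩ X={A} → {A} (+0)
site 3, node ABX: AX={A} ∪ B={C} → {A,C} (+1)
site 3, node QU: Q={G} ∪ U={C} → {C,G} (+1)
site 3, node EQU: E={G} ∩ QU={C,G} → {G} (+0)
site 3, node ABEQUX: ABX={A,C} ∪ EQU={G} → {A,C,G} (+1)
site 4, node AX: A={G} ∩ X={G} → {G} (+0)
site 4, node ABX: AX={G} ∪ B={A} → {A,G} (+1)
site 4, node QU: Q={A} ∪ U={C} → {A,C} (+1)
site 4, node EQU: E={G} ∪ QU={A,C} → {A,C,G} (+1)
site 4, node ABEQUX: ABX={A,G} ∩ EQU={A,C,G} → {A,G} (+0)
site 5, node AX: A={A} ∩ X={A} → {A} (+0)
site 5, node ABX: AX={A} ∪ B={T} → {A,T} (+1)
site 5, node QU: Q={A} ∪ U={C} → {A,C} (+1)
site 5, node EQU: E={A} ∩ QU={A,C} → {A} (+0)
site 5, node ABEQUX: ABX={A,T} ∩ EQU={A} → {A} (+0)
site 6, node AX: A={A} ∩ X={A} → {A} (+0)
site 6, node ABX: AX={A} ∩ B={A} → {A} (+0)
site 6, node QU: Q={G} ∪ U={T} → {G,T} (+1)
site 6, node EQU: E={T} ∩ QU={G,T} → {T} (+0)
site 6, node ABEQUX: ABX={A} ∪ EQU={T} → {A,T} (+1)
per-site changes: [3, 4, 3, 3, 3, 2, 2]; total = 20

A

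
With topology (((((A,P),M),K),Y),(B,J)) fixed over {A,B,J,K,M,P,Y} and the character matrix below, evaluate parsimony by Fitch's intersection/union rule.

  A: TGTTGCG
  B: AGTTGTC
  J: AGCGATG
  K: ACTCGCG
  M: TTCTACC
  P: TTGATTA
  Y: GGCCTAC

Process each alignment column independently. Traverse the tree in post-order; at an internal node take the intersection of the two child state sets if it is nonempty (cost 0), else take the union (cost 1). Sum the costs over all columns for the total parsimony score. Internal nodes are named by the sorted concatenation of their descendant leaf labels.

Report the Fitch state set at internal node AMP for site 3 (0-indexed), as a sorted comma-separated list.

[col 0] AP: children A:{T}, P:{T} ∩→ {T}; cost 0
[col 0] AMP: children AP:{T}, M:{T} ∩→ {T}; cost 0
[col 0] AKMP: children AMP:{T}, K:{A} ∪→ {A,T}; cost 1
[col 0] AKMPY: children AKMP:{A,T}, Y:{G} ∪→ {A,G,T}; cost 1
[col 0] BJ: children B:{A}, J:{A} ∩→ {A}; cost 0
[col 0] ABJKMPY: children AKMPY:{A,G,T}, BJ:{A} ∩→ {A}; cost 0
[col 1] AP: children A:{G}, P:{T} ∪→ {G,T}; cost 1
[col 1] AMP: children AP:{G,T}, M:{T} ∩→ {T}; cost 0
[col 1] AKMP: children AMP:{T}, K:{C} ∪→ {C,T}; cost 1
[col 1] AKMPY: children AKMP:{C,T}, Y:{G} ∪→ {C,G,T}; cost 1
[col 1] BJ: children B:{G}, J:{G} ∩→ {G}; cost 0
[col 1] ABJKMPY: children AKMPY:{C,G,T}, BJ:{G} ∩→ {G}; cost 0
[col 2] AP: children A:{T}, P:{G} ∪→ {G,T}; cost 1
[col 2] AMP: children AP:{G,T}, M:{C} ∪→ {C,G,T}; cost 1
[col 2] AKMP: children AMP:{C,G,T}, K:{T} ∩→ {T}; cost 0
[col 2] AKMPY: children AKMP:{T}, Y:{C} ∪→ {C,T}; cost 1
[col 2] BJ: children B:{T}, J:{C} ∪→ {C,T}; cost 1
[col 2] ABJKMPY: children AKMPY:{C,T}, BJ:{C,T} ∩→ {C,T}; cost 0
[col 3] AP: children A:{T}, P:{A} ∪→ {A,T}; cost 1
[col 3] AMP: children AP:{A,T}, M:{T} ∩→ {T}; cost 0
[col 3] AKMP: children AMP:{T}, K:{C} ∪→ {C,T}; cost 1
[col 3] AKMPY: children AKMP:{C,T}, Y:{C} ∩→ {C}; cost 0
[col 3] BJ: children B:{T}, J:{G} ∪→ {G,T}; cost 1
[col 3] ABJKMPY: children AKMPY:{C}, BJ:{G,T} ∪→ {C,G,T}; cost 1
[col 4] AP: children A:{G}, P:{T} ∪→ {G,T}; cost 1
[col 4] AMP: children AP:{G,T}, M:{A} ∪→ {A,G,T}; cost 1
[col 4] AKMP: children AMP:{A,G,T}, K:{G} ∩→ {G}; cost 0
[col 4] AKMPY: children AKMP:{G}, Y:{T} ∪→ {G,T}; cost 1
[col 4] BJ: children B:{G}, J:{A} ∪→ {A,G}; cost 1
[col 4] ABJKMPY: children AKMPY:{G,T}, BJ:{A,G} ∩→ {G}; cost 0
[col 5] AP: children A:{C}, P:{T} ∪→ {C,T}; cost 1
[col 5] AMP: children AP:{C,T}, M:{C} ∩→ {C}; cost 0
[col 5] AKMP: children AMP:{C}, K:{C} ∩→ {C}; cost 0
[col 5] AKMPY: children AKMP:{C}, Y:{A} ∪→ {A,C}; cost 1
[col 5] BJ: children B:{T}, J:{T} ∩→ {T}; cost 0
[col 5] ABJKMPY: children AKMPY:{A,C}, BJ:{T} ∪→ {A,C,T}; cost 1
[col 6] AP: children A:{G}, P:{A} ∪→ {A,G}; cost 1
[col 6] AMP: children AP:{A,G}, M:{C} ∪→ {A,C,G}; cost 1
[col 6] AKMP: children AMP:{A,C,G}, K:{G} ∩→ {G}; cost 0
[col 6] AKMPY: children AKMP:{G}, Y:{C} ∪→ {C,G}; cost 1
[col 6] BJ: children B:{C}, J:{G} ∪→ {C,G}; cost 1
[col 6] ABJKMPY: children AKMPY:{C,G}, BJ:{C,G} ∩→ {C,G}; cost 0
per-site changes: [2, 3, 4, 4, 4, 3, 4]; total = 24

T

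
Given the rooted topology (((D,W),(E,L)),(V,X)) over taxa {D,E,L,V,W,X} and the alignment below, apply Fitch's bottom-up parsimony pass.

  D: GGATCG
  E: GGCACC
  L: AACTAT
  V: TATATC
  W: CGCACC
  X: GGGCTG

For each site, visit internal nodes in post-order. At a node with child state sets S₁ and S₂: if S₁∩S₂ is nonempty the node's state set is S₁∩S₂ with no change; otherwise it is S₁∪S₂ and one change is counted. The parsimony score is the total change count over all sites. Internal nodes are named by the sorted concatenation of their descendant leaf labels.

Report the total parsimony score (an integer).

[col 0] DW: children D:{G}, W:{C} ∪→ {C,G}; cost 1
[col 0] EL: children E:{G}, L:{A} ∪→ {A,G}; cost 1
[col 0] DELW: children DW:{C,G}, EL:{A,G} ∩→ {G}; cost 0
[col 0] VX: children V:{T}, X:{G} ∪→ {G,T}; cost 1
[col 0] DELVWX: children DELW:{G}, VX:{G,T} ∩→ {G}; cost 0
[col 1] DW: children D:{G}, W:{G} ∩→ {G}; cost 0
[col 1] EL: children E:{G}, L:{A} ∪→ {A,G}; cost 1
[col 1] DELW: children DW:{G}, EL:{A,G} ∩→ {G}; cost 0
[col 1] VX: children V:{A}, X:{G} ∪→ {A,G}; cost 1
[col 1] DELVWX: children DELW:{G}, VX:{A,G} ∩→ {G}; cost 0
[col 2] DW: children D:{A}, W:{C} ∪→ {A,C}; cost 1
[col 2] EL: children E:{C}, L:{C} ∩→ {C}; cost 0
[col 2] DELW: children DW:{A,C}, EL:{C} ∩→ {C}; cost 0
[col 2] VX: children V:{T}, X:{G} ∪→ {G,T}; cost 1
[col 2] DELVWX: children DELW:{C}, VX:{G,T} ∪→ {C,G,T}; cost 1
[col 3] DW: children D:{T}, W:{A} ∪→ {A,T}; cost 1
[col 3] EL: children E:{A}, L:{T} ∪→ {A,T}; cost 1
[col 3] DELW: children DW:{A,T}, EL:{A,T} ∩→ {A,T}; cost 0
[col 3] VX: children V:{A}, X:{C} ∪→ {A,C}; cost 1
[col 3] DELVWX: children DELW:{A,T}, VX:{A,C} ∩→ {A}; cost 0
[col 4] DW: children D:{C}, W:{C} ∩→ {C}; cost 0
[col 4] EL: children E:{C}, L:{A} ∪→ {A,C}; cost 1
[col 4] DELW: children DW:{C}, EL:{A,C} ∩→ {C}; cost 0
[col 4] VX: children V:{T}, X:{T} ∩→ {T}; cost 0
[col 4] DELVWX: children DELW:{C}, VX:{T} ∪→ {C,T}; cost 1
[col 5] DW: children D:{G}, W:{C} ∪→ {C,G}; cost 1
[col 5] EL: children E:{C}, L:{T} ∪→ {C,T}; cost 1
[col 5] DELW: children DW:{C,G}, EL:{C,T} ∩→ {C}; cost 0
[col 5] VX: children V:{C}, X:{G} ∪→ {C,G}; cost 1
[col 5] DELVWX: children DELW:{C}, VX:{C,G} ∩→ {C}; cost 0
per-site changes: [3, 2, 3, 3, 2, 3]; total = 16

16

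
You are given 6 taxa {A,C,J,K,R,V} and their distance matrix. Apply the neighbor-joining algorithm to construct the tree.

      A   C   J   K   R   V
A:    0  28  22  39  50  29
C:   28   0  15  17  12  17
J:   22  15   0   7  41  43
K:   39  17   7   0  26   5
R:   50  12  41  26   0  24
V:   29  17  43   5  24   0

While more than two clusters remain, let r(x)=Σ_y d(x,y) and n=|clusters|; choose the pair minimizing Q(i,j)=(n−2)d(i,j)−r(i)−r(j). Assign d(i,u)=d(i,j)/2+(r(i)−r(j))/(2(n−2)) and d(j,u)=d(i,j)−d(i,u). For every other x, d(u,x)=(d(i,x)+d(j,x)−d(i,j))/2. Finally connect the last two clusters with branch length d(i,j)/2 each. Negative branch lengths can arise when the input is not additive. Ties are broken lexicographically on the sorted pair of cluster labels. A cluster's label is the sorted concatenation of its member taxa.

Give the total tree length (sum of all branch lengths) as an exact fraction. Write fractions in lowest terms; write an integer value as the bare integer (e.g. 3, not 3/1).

123/2

iteration 1: select A,J (d=22, Q=-208); attach at lengths (16, 6); label the merged cluster AJ
  updated: d(AJ,C)=21/2, d(AJ,K)=12, d(AJ,R)=69/2, d(AJ,V)=25
iteration 2: select C,R (d=12, Q=-117); attach at lengths (-2/3, 38/3); label the merged cluster CR
  updated: d(AJ,CR)=33/2, d(CR,K)=31/2, d(CR,V)=29/2
iteration 3: select AJ,CR (d=33/2, Q=-67); attach at lengths (10, 13/2); label the merged cluster ACJR
  updated: d(ACJR,K)=11/2, d(ACJR,V)=23/2
iteration 4: select ACJR,K (d=11/2, Q=-22); attach at lengths (6, -1/2); label the merged cluster ACJKR
  updated: d(ACJKR,V)=11/2
iteration 5: select ACJKR,V (d=11/2); attach at lengths (11/4, 11/4); label the merged cluster ACJKRV
final tree: ((((A:16,J:6):10,(C:-2/3,R:38/3):13/2):6,K:-1/2):11/4,V:11/4)
total length: 123/2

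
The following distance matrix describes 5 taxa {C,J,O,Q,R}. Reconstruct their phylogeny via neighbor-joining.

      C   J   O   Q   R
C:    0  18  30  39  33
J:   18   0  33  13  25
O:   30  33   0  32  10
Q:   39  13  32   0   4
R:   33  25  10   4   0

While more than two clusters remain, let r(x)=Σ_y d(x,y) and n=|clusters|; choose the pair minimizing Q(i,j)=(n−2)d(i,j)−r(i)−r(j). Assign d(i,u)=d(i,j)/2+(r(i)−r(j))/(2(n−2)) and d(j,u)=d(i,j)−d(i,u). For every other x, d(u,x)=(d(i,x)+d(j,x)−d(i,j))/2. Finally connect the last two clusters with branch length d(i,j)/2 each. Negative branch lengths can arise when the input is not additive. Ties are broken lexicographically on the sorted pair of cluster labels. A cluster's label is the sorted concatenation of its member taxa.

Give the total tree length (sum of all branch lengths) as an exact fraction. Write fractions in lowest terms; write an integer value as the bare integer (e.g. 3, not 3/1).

1. join C+J (d=18, Q=-155) ⇒ CJ; edges |C|=85/6, |J|=23/6
  updated: d(CJ,O)=45/2, d(CJ,Q)=17, d(CJ,R)=20
2. join CJ+O (d=45/2, Q=-79) ⇒ CJO; edges |CJ|=10, |O|=25/2
  updated: d(CJO,Q)=53/4, d(CJO,R)=15/4
3. join CJO+Q (d=53/4, Q=-21) ⇒ CJOQ; edges |CJO|=13/2, |Q|=27/4
  updated: d(CJOQ,R)=-11/4
4. join CJOQ+R (d=-11/4) ⇒ CJOQR; edges |CJOQ|=-11/8, |R|=-11/8
final tree: ((((C:85/6,J:23/6):10,O:25/2):13/2,Q:27/4):-11/8,R:-11/8)
total length: 51

51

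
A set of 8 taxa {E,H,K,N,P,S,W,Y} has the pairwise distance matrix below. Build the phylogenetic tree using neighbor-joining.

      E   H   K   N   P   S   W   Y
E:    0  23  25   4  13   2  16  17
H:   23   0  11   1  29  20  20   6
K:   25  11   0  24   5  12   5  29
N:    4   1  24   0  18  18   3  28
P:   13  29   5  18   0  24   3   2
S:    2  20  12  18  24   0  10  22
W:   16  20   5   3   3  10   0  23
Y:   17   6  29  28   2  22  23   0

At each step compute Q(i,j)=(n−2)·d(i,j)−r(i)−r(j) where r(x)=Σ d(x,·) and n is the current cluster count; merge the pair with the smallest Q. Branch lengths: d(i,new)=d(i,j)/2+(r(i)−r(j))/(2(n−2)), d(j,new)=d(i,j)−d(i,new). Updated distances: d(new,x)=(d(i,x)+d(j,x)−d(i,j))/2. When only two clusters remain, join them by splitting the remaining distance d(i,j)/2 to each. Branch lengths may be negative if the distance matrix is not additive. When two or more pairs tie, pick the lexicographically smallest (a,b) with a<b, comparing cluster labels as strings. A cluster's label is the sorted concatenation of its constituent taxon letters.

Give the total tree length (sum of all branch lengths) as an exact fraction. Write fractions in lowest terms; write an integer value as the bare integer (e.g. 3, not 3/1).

38

iteration 1: select P,Y (d=2, Q=-209); attach at lengths (-7/4, 15/4); label the merged cluster PY
  updated: d(E,PY)=14, d(H,PY)=33/2, d(K,PY)=16, d(N,PY)=22, d(PY,S)=22, d(PY,W)=12
iteration 2: select H,N (d=1, Q=-317/2); attach at lengths (49/20, -29/20); label the merged cluster HN
  updated: d(E,HN)=13, d(HN,K)=17, d(HN,PY)=75/4, d(HN,S)=37/2, d(HN,W)=11
iteration 3: select E,S (d=2, Q=-253/2); attach at lengths (27/16, 5/16); label the merged cluster ES
  updated: d(ES,HN)=59/4, d(ES,K)=35/2, d(ES,PY)=17, d(ES,W)=12
iteration 4: select K,W (d=5, Q=-161/2); attach at lengths (61/12, -1/12); label the merged cluster KW
  updated: d(ES,KW)=49/4, d(HN,KW)=23/2, d(KW,PY)=23/2
iteration 5: select ES,HN (d=59/4, Q=-119/2); attach at lengths (57/8, 61/8); label the merged cluster EHNS
  updated: d(EHNS,KW)=9/2, d(EHNS,PY)=21/2
iteration 6: select EHNS,KW (d=9/2, Q=-53/2); attach at lengths (7/4, 11/4); label the merged cluster EHKNSW
  updated: d(EHKNSW,PY)=35/4
iteration 7: select EHKNSW,PY (d=35/4); attach at lengths (35/8, 35/8); label the merged cluster EHKNPSWY
final tree: ((((E:27/16,S:5/16):57/8,(H:49/20,N:-29/20):61/8):7/4,(K:61/12,W:-1/12):11/4):35/8,(P:-7/4,Y:15/4):35/8)
total length: 38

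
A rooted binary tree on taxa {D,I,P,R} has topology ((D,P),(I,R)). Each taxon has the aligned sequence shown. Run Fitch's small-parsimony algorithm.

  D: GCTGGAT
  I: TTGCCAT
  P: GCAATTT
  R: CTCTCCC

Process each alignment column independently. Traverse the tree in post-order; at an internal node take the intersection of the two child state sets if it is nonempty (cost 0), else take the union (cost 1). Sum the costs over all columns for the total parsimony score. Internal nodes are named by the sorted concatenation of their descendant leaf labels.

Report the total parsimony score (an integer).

14

site 0, node DP: D={G} ∩ P={G} → {G} (+0)
site 0, node IR: I={T} ∪ R={C} → {C,T} (+1)
site 0, node DIPR: DP={G} ∪ IR={C,T} → {C,G,T} (+1)
site 1, node DP: D={C} ∩ P={C} → {C} (+0)
site 1, node IR: I={T} ∩ R={T} → {T} (+0)
site 1, node DIPR: DP={C} ∪ IR={T} → {C,T} (+1)
site 2, node DP: D={T} ∪ P={A} → {A,T} (+1)
site 2, node IR: I={G} ∪ R={C} → {C,G} (+1)
site 2, node DIPR: DP={A,T} ∪ IR={C,G} → {A,C,G,T} (+1)
site 3, node DP: D={G} ∪ P={A} → {A,G} (+1)
site 3, node IR: I={C} ∪ R={T} → {C,T} (+1)
site 3, node DIPR: DP={A,G} ∪ IR={C,T} → {A,C,G,T} (+1)
site 4, node DP: D={G} ∪ P={T} → {G,T} (+1)
site 4, node IR: I={C} ∩ R={C} → {C} (+0)
site 4, node DIPR: DP={G,T} ∪ IR={C} → {C,G,T} (+1)
site 5, node DP: D={A} ∪ P={T} → {A,T} (+1)
site 5, node IR: I={A} ∪ R={C} → {A,C} (+1)
site 5, node DIPR: DP={A,T} ∩ IR={A,C} → {A} (+0)
site 6, node DP: D={T} ∩ P={T} → {T} (+0)
site 6, node IR: I={T} ∪ R={C} → {C,T} (+1)
site 6, node DIPR: DP={T} ∩ IR={C,T} → {T} (+0)
per-site changes: [2, 1, 3, 3, 2, 2, 1]; total = 14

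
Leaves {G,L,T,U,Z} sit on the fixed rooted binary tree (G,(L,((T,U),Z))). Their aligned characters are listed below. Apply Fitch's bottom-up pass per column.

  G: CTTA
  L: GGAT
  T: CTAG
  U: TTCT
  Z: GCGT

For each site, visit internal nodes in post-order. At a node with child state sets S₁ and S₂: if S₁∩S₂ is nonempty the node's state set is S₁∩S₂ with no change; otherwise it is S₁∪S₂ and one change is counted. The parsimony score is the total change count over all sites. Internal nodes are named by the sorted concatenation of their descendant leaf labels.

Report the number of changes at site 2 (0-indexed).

3

[col 0] TU: children T:{C}, U:{T} ∪→ {C,T}; cost 1
[col 0] TUZ: children TU:{C,T}, Z:{G} ∪→ {C,G,T}; cost 1
[col 0] LTUZ: children L:{G}, TUZ:{C,G,T} ∩→ {G}; cost 0
[col 0] GLTUZ: children G:{C}, LTUZ:{G} ∪→ {C,G}; cost 1
[col 1] TU: children T:{T}, U:{T} ∩→ {T}; cost 0
[col 1] TUZ: children TU:{T}, Z:{C} ∪→ {C,T}; cost 1
[col 1] LTUZ: children L:{G}, TUZ:{C,T} ∪→ {C,G,T}; cost 1
[col 1] GLTUZ: children G:{T}, LTUZ:{C,G,T} ∩→ {T}; cost 0
[col 2] TU: children T:{A}, U:{C} ∪→ {A,C}; cost 1
[col 2] TUZ: children TU:{A,C}, Z:{G} ∪→ {A,C,G}; cost 1
[col 2] LTUZ: children L:{A}, TUZ:{A,C,G} ∩→ {A}; cost 0
[col 2] GLTUZ: children G:{T}, LTUZ:{A} ∪→ {A,T}; cost 1
[col 3] TU: children T:{G}, U:{T} ∪→ {G,T}; cost 1
[col 3] TUZ: children TU:{G,T}, Z:{T} ∩→ {T}; cost 0
[col 3] LTUZ: children L:{T}, TUZ:{T} ∩→ {T}; cost 0
[col 3] GLTUZ: children G:{A}, LTUZ:{T} ∪→ {A,T}; cost 1
per-site changes: [3, 2, 3, 2]; total = 10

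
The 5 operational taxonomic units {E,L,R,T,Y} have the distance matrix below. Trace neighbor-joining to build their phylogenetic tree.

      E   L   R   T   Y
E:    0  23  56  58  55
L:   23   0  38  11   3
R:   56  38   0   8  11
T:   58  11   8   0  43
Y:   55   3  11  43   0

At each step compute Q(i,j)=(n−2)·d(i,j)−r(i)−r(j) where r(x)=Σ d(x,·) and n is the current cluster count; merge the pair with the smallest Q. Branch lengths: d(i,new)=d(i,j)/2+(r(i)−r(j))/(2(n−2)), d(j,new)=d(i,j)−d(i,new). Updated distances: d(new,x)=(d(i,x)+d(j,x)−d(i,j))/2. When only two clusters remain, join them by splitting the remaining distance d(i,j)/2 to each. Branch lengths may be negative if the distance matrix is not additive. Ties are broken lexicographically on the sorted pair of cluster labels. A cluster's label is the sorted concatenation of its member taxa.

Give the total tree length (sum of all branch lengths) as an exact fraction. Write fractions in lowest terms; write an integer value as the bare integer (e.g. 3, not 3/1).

iteration 1: select R,T (d=8, Q=-209); attach at lengths (17/6, 31/6); label the merged cluster RT
  updated: d(E,RT)=53, d(L,RT)=41/2, d(RT,Y)=23
iteration 2: select E,L (d=23, Q=-263/2); attach at lengths (261/8, -77/8); label the merged cluster EL
  updated: d(EL,RT)=101/4, d(EL,Y)=35/2
iteration 3: select EL,RT (d=101/4, Q=-263/4); attach at lengths (79/8, 123/8); label the merged cluster ELRT
  updated: d(ELRT,Y)=61/8
iteration 4: select ELRT,Y (d=61/8); attach at lengths (61/16, 61/16); label the merged cluster ELRTY
final tree: (((E:261/8,L:-77/8):79/8,(R:17/6,T:31/6):123/8):61/16,Y:61/16)
total length: 511/8

511/8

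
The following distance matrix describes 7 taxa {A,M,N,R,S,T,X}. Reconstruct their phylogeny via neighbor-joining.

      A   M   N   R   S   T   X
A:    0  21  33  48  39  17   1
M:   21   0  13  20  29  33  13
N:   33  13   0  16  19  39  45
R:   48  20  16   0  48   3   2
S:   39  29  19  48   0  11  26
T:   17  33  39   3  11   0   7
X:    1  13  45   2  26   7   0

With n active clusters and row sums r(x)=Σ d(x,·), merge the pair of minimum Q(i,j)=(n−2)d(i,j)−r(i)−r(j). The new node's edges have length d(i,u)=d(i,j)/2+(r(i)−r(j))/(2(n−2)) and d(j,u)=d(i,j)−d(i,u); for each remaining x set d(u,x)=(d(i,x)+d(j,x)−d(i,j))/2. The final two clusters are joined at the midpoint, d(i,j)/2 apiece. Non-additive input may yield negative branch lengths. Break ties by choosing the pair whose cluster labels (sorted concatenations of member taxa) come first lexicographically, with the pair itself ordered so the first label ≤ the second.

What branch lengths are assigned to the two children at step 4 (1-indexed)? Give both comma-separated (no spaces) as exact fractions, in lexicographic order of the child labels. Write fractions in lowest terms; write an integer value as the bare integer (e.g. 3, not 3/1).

115/16,85/16

iteration 1: select A,X (d=1, Q=-248); attach at lengths (7, -6); label the merged cluster AX
  updated: d(AX,M)=33/2, d(AX,N)=77/2, d(AX,R)=49/2, d(AX,S)=32, d(AX,T)=23/2
iteration 2: select R,T (d=3, Q=-197); attach at lengths (13/4, -1/4); label the merged cluster RT
  updated: d(AX,RT)=33/2, d(M,RT)=25, d(N,RT)=26, d(RT,S)=28
iteration 3: select AX,RT (d=33/2, Q=-299/2); attach at lengths (115/12, 83/12); label the merged cluster ARTX
  updated: d(ARTX,M)=25/2, d(ARTX,N)=24, d(ARTX,S)=87/4
iteration 4: select ARTX,M (d=25/2, Q=-351/4); attach at lengths (115/16, 85/16); label the merged cluster AMRTX
  updated: d(AMRTX,N)=49/4, d(AMRTX,S)=153/8
iteration 5: select AMRTX,N (d=49/4, Q=-403/8); attach at lengths (99/16, 97/16); label the merged cluster AMNRTX
  updated: d(AMNRTX,S)=207/16
iteration 6: select AMNRTX,S (d=207/16); attach at lengths (207/32, 207/32); label the merged cluster AMNRSTX
final tree: (((((A:7,X:-6):115/12,(R:13/4,T:-1/4):83/12):115/16,M:85/16):99/16,N:97/16):207/32,S:207/32)
total length: 931/16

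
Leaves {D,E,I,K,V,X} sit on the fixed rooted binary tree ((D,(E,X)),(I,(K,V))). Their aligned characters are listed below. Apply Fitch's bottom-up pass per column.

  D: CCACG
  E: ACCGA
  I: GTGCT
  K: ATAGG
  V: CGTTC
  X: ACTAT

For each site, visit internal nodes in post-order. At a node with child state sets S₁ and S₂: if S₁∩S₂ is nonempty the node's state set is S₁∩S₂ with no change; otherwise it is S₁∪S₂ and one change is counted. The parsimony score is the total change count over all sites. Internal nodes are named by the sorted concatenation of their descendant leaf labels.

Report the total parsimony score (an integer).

EX@0: {A} ∩ {A} = {A} (intersection, +0)
DEX@0: {C} ∪ {A} = {A,C} (union, +1)
KV@0: {A} ∪ {C} = {A,C} (union, +1)
IKV@0: {G} ∪ {A,C} = {A,C,G} (union, +1)
DEIKVX@0: {A,C} ∩ {A,C,G} = {A,C} (intersection, +0)
EX@1: {C} ∩ {C} = {C} (intersection, +0)
DEX@1: {C} ∩ {C} = {C} (intersection, +0)
KV@1: {T} ∪ {G} = {G,T} (union, +1)
IKV@1: {T} ∩ {G,T} = {T} (intersection, +0)
DEIKVX@1: {C} ∪ {T} = {C,T} (union, +1)
EX@2: {C} ∪ {T} = {C,T} (union, +1)
DEX@2: {A} ∪ {C,T} = {A,C,T} (union, +1)
KV@2: {A} ∪ {T} = {A,T} (union, +1)
IKV@2: {G} ∪ {A,T} = {A,G,T} (union, +1)
DEIKVX@2: {A,C,T} ∩ {A,G,T} = {A,T} (intersection, +0)
EX@3: {G} ∪ {A} = {A,G} (union, +1)
DEX@3: {C} ∪ {A,G} = {A,C,G} (union, +1)
KV@3: {G} ∪ {T} = {G,T} (union, +1)
IKV@3: {C} ∪ {G,T} = {C,G,T} (union, +1)
DEIKVX@3: {A,C,G} ∩ {C,G,T} = {C,G} (intersection, +0)
EX@4: {A} ∪ {T} = {A,T} (union, +1)
DEX@4: {G} ∪ {A,T} = {A,G,T} (union, +1)
KV@4: {G} ∪ {C} = {C,G} (union, +1)
IKV@4: {T} ∪ {C,G} = {C,G,T} (union, +1)
DEIKVX@4: {A,G,T} ∩ {C,G,T} = {G,T} (intersection, +0)
per-site changes: [3, 2, 4, 4, 4]; total = 17

17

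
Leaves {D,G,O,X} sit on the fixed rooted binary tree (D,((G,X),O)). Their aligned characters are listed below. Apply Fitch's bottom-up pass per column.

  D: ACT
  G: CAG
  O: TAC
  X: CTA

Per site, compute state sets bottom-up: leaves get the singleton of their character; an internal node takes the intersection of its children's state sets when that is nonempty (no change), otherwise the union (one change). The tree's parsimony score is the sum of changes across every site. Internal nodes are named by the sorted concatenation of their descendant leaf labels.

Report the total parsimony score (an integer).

7

[col 0] GX: children G:{C}, X:{C} ∩→ {C}; cost 0
[col 0] GOX: children GX:{C}, O:{T} ∪→ {C,T}; cost 1
[col 0] DGOX: children D:{A}, GOX:{C,T} ∪→ {A,C,T}; cost 1
[col 1] GX: children G:{A}, X:{T} ∪→ {A,T}; cost 1
[col 1] GOX: children GX:{A,T}, O:{A} ∩→ {A}; cost 0
[col 1] DGOX: children D:{C}, GOX:{A} ∪→ {A,C}; cost 1
[col 2] GX: children G:{G}, X:{A} ∪→ {A,G}; cost 1
[col 2] GOX: children GX:{A,G}, O:{C} ∪→ {A,C,G}; cost 1
[col 2] DGOX: children D:{T}, GOX:{A,C,G} ∪→ {A,C,G,T}; cost 1
per-site changes: [2, 2, 3]; total = 7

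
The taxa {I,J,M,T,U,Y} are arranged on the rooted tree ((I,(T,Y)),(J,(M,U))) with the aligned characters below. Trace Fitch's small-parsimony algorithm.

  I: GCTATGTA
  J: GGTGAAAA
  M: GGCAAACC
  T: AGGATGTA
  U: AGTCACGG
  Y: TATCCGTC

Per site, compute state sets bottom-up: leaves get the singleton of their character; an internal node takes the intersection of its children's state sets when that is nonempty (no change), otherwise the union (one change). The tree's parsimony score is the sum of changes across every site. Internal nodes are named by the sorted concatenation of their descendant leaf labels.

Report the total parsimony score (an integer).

[col 0] TY: children T:{A}, Y:{T} ∪→ {A,T}; cost 1
[col 0] ITY: children I:{G}, TY:{A,T} ∪→ {A,G,T}; cost 1
[col 0] MU: children M:{G}, U:{A} ∪→ {A,G}; cost 1
[col 0] JMU: children J:{G}, MU:{A,G} ∩→ {G}; cost 0
[col 0] IJMTUY: children ITY:{A,G,T}, JMU:{G} ∩→ {G}; cost 0
[col 1] TY: children T:{G}, Y:{A} ∪→ {A,G}; cost 1
[col 1] ITY: children I:{C}, TY:{A,G} ∪→ {A,C,G}; cost 1
[col 1] MU: children M:{G}, U:{G} ∩→ {G}; cost 0
[col 1] JMU: children J:{G}, MU:{G} ∩→ {G}; cost 0
[col 1] IJMTUY: children ITY:{A,C,G}, JMU:{G} ∩→ {G}; cost 0
[col 2] TY: children T:{G}, Y:{T} ∪→ {G,T}; cost 1
[col 2] ITY: children I:{T}, TY:{G,T} ∩→ {T}; cost 0
[col 2] MU: children M:{C}, U:{T} ∪→ {C,T}; cost 1
[col 2] JMU: children J:{T}, MU:{C,T} ∩→ {T}; cost 0
[col 2] IJMTUY: children ITY:{T}, JMU:{T} ∩→ {T}; cost 0
[col 3] TY: children T:{A}, Y:{C} ∪→ {A,C}; cost 1
[col 3] ITY: children I:{A}, TY:{A,C} ∩→ {A}; cost 0
[col 3] MU: children M:{A}, U:{C} ∪→ {A,C}; cost 1
[col 3] JMU: children J:{G}, MU:{A,C} ∪→ {A,C,G}; cost 1
[col 3] IJMTUY: children ITY:{A}, JMU:{A,C,G} ∩→ {A}; cost 0
[col 4] TY: children T:{T}, Y:{C} ∪→ {C,T}; cost 1
[col 4] ITY: children I:{T}, TY:{C,T} ∩→ {T}; cost 0
[col 4] MU: children M:{A}, U:{A} ∩→ {A}; cost 0
[col 4] JMU: children J:{A}, MU:{A} ∩→ {A}; cost 0
[col 4] IJMTUY: children ITY:{T}, JMU:{A} ∪→ {A,T}; cost 1
[col 5] TY: children T:{G}, Y:{G} ∩→ {G}; cost 0
[col 5] ITY: children I:{G}, TY:{G} ∩→ {G}; cost 0
[col 5] MU: children M:{A}, U:{C} ∪→ {A,C}; cost 1
[col 5] JMU: children J:{A}, MU:{A,C} ∩→ {A}; cost 0
[col 5] IJMTUY: children ITY:{G}, JMU:{A} ∪→ {A,G}; cost 1
[col 6] TY: children T:{T}, Y:{T} ∩→ {T}; cost 0
[col 6] ITY: children I:{T}, TY:{T} ∩→ {T}; cost 0
[col 6] MU: children M:{C}, U:{G} ∪→ {C,G}; cost 1
[col 6] JMU: children J:{A}, MU:{C,G} ∪→ {A,C,G}; cost 1
[col 6] IJMTUY: children ITY:{T}, JMU:{A,C,G} ∪→ {A,C,G,T}; cost 1
[col 7] TY: children T:{A}, Y:{C} ∪→ {A,C}; cost 1
[col 7] ITY: children I:{A}, TY:{A,C} ∩→ {A}; cost 0
[col 7] MU: children M:{C}, U:{G} ∪→ {C,G}; cost 1
[col 7] JMU: children J:{A}, MU:{C,G} ∪→ {A,C,G}; cost 1
[col 7] IJMTUY: children ITY:{A}, JMU:{A,C,G} ∩→ {A}; cost 0
per-site changes: [3, 2, 2, 3, 2, 2, 3, 3]; total = 20

20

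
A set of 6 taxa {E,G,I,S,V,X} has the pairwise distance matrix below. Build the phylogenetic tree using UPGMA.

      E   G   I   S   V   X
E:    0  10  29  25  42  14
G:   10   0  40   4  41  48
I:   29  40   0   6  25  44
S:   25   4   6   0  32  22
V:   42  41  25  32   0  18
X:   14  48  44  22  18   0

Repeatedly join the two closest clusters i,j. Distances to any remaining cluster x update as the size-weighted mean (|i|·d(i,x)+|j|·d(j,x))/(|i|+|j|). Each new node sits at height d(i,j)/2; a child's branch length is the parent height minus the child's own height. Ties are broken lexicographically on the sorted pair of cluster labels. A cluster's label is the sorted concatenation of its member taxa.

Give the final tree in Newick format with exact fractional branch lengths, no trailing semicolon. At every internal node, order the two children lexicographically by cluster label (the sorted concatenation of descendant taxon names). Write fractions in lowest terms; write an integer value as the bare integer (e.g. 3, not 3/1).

(((E:7,X:7):47/6,((G:2,S:2):19/2,I:23/2):10/3):29/30,V:79/5)

step 1: merge (G,S) at d=4; branch lengths G→2, S→2; new cluster GS
  updated: d(E,GS)=35/2, d(GS,I)=23, d(GS,V)=73/2, d(GS,X)=35
step 2: merge (E,X) at d=14; branch lengths E→7, X→7; new cluster EX
  updated: d(EX,GS)=105/4, d(EX,I)=73/2, d(EX,V)=30
step 3: merge (GS,I) at d=23; branch lengths GS→19/2, I→23/2; new cluster GIS
  updated: d(EX,GIS)=89/3, d(GIS,V)=98/3
step 4: merge (EX,GIS) at d=89/3; branch lengths EX→47/6, GIS→10/3; new cluster EGISX
  updated: d(EGISX,V)=158/5
step 5: merge (EGISX,V) at d=158/5; branch lengths EGISX→29/30, V→79/5; new cluster EGISVX
final tree: (((E:7,X:7):47/6,((G:2,S:2):19/2,I:23/2):10/3):29/30,V:79/5)
total length: 1004/15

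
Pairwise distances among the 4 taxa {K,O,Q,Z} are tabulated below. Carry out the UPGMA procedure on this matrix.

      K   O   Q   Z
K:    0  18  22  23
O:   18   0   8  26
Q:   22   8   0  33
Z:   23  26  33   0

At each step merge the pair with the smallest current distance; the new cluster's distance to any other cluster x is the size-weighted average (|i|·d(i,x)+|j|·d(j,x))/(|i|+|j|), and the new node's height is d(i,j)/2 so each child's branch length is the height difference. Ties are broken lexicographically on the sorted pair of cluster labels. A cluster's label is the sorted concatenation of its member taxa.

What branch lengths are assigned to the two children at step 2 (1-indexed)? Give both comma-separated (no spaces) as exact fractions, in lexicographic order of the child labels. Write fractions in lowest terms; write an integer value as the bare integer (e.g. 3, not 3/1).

10,6

1. join O+Q (d=8) ⇒ OQ; edges |O|=4, |Q|=4
  updated: d(K,OQ)=20, d(OQ,Z)=59/2
2. join K+OQ (d=20) ⇒ KOQ; edges |K|=10, |OQ|=6
  updated: d(KOQ,Z)=82/3
3. join KOQ+Z (d=82/3) ⇒ KOQZ; edges |KOQ|=11/3, |Z|=41/3
final tree: ((K:10,(O:4,Q:4):6):11/3,Z:41/3)
total length: 124/3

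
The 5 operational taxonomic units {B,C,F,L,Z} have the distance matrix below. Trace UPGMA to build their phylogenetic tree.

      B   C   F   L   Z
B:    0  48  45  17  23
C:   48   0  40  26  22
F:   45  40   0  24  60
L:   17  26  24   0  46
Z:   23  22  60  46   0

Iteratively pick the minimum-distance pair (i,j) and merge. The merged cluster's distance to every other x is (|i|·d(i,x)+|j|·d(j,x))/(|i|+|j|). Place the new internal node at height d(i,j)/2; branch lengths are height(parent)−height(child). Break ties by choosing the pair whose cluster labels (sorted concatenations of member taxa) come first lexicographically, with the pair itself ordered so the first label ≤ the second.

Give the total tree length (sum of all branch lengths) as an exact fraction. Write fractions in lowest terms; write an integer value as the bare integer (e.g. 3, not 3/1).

step 1: merge (B,L) at d=17; branch lengths B→17/2, L→17/2; new cluster BL
  updated: d(BL,C)=37, d(BL,F)=69/2, d(BL,Z)=69/2
step 2: merge (C,Z) at d=22; branch lengths C→11, Z→11; new cluster CZ
  updated: d(BL,CZ)=143/4, d(CZ,F)=50
step 3: merge (BL,F) at d=69/2; branch lengths BL→35/4, F→69/4; new cluster BFL
  updated: d(BFL,CZ)=81/2
step 4: merge (BFL,CZ) at d=81/2; branch lengths BFL→3, CZ→37/4; new cluster BCFLZ
final tree: (((B:17/2,L:17/2):35/4,F:69/4):3,(C:11,Z:11):37/4)
total length: 309/4

309/4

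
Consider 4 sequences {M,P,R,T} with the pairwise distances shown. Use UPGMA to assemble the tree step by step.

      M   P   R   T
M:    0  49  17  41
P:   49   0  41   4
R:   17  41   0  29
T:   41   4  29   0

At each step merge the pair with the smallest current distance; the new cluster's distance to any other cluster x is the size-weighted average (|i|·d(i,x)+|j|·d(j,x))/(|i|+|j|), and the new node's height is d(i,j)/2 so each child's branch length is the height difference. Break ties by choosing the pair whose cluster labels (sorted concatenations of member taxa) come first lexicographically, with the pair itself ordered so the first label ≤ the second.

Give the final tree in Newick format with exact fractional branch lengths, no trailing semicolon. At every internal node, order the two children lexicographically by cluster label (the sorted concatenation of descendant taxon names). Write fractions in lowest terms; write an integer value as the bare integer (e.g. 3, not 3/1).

((M:17/2,R:17/2):23/2,(P:2,T:2):18)

iteration 1: select P,T (d=4); attach at lengths (2, 2); label the merged cluster PT
  updated: d(M,PT)=45, d(PT,R)=35
iteration 2: select M,R (d=17); attach at lengths (17/2, 17/2); label the merged cluster MR
  updated: d(MR,PT)=40
iteration 3: select MR,PT (d=40); attach at lengths (23/2, 18); label the merged cluster MPRT
final tree: ((M:17/2,R:17/2):23/2,(P:2,T:2):18)
total length: 101/2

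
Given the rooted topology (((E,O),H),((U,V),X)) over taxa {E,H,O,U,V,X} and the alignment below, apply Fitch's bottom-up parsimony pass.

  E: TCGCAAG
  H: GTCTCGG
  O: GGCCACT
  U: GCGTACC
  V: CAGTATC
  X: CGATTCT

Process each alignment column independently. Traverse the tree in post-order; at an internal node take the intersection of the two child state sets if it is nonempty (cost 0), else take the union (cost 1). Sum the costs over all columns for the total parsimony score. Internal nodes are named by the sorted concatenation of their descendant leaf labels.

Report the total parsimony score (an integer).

EO@0: {T} ∪ {G} = {G,T} (union, +1)
EHO@0: {G,T} ∩ {G} = {G} (intersection, +0)
UV@0: {G} ∪ {C} = {C,G} (union, +1)
UVX@0: {C,G} ∩ {C} = {C} (intersection, +0)
EHOUVX@0: {G} ∪ {C} = {C,G} (union, +1)
EO@1: {C} ∪ {G} = {C,G} (union, +1)
EHO@1: {C,G} ∪ {T} = {C,G,T} (union, +1)
UV@1: {C} ∪ {A} = {A,C} (union, +1)
UVX@1: {A,C} ∪ {G} = {A,C,G} (union, +1)
EHOUVX@1: {C,G,T} ∩ {A,C,G} = {C,G} (intersection, +0)
EO@2: {G} ∪ {C} = {C,G} (union, +1)
EHO@2: {C,G} ∩ {C} = {C} (intersection, +0)
UV@2: {G} ∩ {G} = {G} (intersection, +0)
UVX@2: {G} ∪ {A} = {A,G} (union, +1)
EHOUVX@2: {C} ∪ {A,G} = {A,C,G} (union, +1)
EO@3: {C} ∩ {C} = {C} (intersection, +0)
EHO@3: {C} ∪ {T} = {C,T} (union, +1)
UV@3: {T} ∩ {T} = {T} (intersection, +0)
UVX@3: {T} ∩ {T} = {T} (intersection, +0)
EHOUVX@3: {C,T} ∩ {T} = {T} (intersection, +0)
EO@4: {A} ∩ {A} = {A} (intersection, +0)
EHO@4: {A} ∪ {C} = {A,C} (union, +1)
UV@4: {A} ∩ {A} = {A} (intersection, +0)
UVX@4: {A} ∪ {T} = {A,T} (union, +1)
EHOUVX@4: {A,C} ∩ {A,T} = {A} (intersection, +0)
EO@5: {A} ∪ {C} = {A,C} (union, +1)
EHO@5: {A,C} ∪ {G} = {A,C,G} (union, +1)
UV@5: {C} ∪ {T} = {C,T} (union, +1)
UVX@5: {C,T} ∩ {C} = {C} (intersection, +0)
EHOUVX@5: {A,C,G} ∩ {C} = {C} (intersection, +0)
EO@6: {G} ∪ {T} = {G,T} (union, +1)
EHO@6: {G,T} ∩ {G} = {G} (intersection, +0)
UV@6: {C} ∩ {C} = {C} (intersection, +0)
UVX@6: {C} ∪ {T} = {C,T} (union, +1)
EHOUVX@6: {G} ∪ {C,T} = {C,G,T} (union, +1)
per-site changes: [3, 4, 3, 1, 2, 3, 3]; total = 19

19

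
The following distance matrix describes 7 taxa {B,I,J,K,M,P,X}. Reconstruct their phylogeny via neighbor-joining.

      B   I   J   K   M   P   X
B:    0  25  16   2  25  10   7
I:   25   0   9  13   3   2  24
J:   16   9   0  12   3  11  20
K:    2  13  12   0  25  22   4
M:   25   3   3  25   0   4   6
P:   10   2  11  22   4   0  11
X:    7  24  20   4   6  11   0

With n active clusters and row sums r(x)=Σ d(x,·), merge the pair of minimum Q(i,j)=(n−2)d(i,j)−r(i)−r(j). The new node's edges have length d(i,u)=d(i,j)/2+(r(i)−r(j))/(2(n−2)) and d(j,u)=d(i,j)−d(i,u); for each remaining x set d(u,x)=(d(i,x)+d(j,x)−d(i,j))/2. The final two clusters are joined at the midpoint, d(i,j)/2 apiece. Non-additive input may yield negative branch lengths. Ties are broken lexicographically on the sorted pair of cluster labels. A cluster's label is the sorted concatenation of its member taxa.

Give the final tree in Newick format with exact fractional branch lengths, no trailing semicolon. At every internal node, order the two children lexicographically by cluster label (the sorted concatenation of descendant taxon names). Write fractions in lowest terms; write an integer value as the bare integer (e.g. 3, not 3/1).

(((((B:17/10,K:3/10):27/8,X:9/8):43/4,(I:11/6,P:1/6):3):5/4,J:7/2):-1/4,M:-1/4)

step 1: merge (B,K) at d=2, Q=-153; branch lengths B→17/10, K→3/10; new cluster BK
  updated: d(BK,I)=18, d(BK,J)=13, d(BK,M)=24, d(BK,P)=15, d(BK,X)=9/2
step 2: merge (BK,X) at d=9/2, Q=-122; branch lengths BK→27/8, X→9/8; new cluster BKX
  updated: d(BKX,I)=75/4, d(BKX,J)=57/4, d(BKX,M)=51/4, d(BKX,P)=43/4
step 3: merge (I,P) at d=2, Q=-109/2; branch lengths I→11/6, P→1/6; new cluster IP
  updated: d(BKX,IP)=55/4, d(IP,J)=9, d(IP,M)=5/2
step 4: merge (BKX,IP) at d=55/4, Q=-77/2; branch lengths BKX→43/4, IP→3; new cluster BIKPX
  updated: d(BIKPX,J)=19/4, d(BIKPX,M)=3/4
step 5: merge (BIKPX,J) at d=19/4, Q=-17/2; branch lengths BIKPX→5/4, J→7/2; new cluster BIJKPX
  updated: d(BIJKPX,M)=-1/2
step 6: merge (BIJKPX,M) at d=-1/2; branch lengths BIJKPX→-1/4, M→-1/4; new cluster BIJKMPX
final tree: (((((B:17/10,K:3/10):27/8,X:9/8):43/4,(I:11/6,P:1/6):3):5/4,J:7/2):-1/4,M:-1/4)
total length: 53/2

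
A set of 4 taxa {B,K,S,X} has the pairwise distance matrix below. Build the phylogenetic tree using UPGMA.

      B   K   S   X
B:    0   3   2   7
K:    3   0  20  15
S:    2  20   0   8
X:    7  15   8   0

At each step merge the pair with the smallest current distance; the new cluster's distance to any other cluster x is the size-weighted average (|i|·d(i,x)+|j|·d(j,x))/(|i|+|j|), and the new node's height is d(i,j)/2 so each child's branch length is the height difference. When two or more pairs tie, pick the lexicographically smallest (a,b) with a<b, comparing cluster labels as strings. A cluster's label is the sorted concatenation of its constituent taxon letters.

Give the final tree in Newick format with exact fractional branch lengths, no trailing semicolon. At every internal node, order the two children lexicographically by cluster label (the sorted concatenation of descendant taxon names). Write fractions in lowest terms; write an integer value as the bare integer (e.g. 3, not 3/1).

step 1: merge (B,S) at d=2; branch lengths B→1, S→1; new cluster BS
  updated: d(BS,K)=23/2, d(BS,X)=15/2
step 2: merge (BS,X) at d=15/2; branch lengths BS→11/4, X→15/4; new cluster BSX
  updated: d(BSX,K)=38/3
step 3: merge (BSX,K) at d=38/3; branch lengths BSX→31/12, K→19/3; new cluster BKSX
final tree: (((B:1,S:1):11/4,X:15/4):31/12,K:19/3)
total length: 209/12

(((B:1,S:1):11/4,X:15/4):31/12,K:19/3)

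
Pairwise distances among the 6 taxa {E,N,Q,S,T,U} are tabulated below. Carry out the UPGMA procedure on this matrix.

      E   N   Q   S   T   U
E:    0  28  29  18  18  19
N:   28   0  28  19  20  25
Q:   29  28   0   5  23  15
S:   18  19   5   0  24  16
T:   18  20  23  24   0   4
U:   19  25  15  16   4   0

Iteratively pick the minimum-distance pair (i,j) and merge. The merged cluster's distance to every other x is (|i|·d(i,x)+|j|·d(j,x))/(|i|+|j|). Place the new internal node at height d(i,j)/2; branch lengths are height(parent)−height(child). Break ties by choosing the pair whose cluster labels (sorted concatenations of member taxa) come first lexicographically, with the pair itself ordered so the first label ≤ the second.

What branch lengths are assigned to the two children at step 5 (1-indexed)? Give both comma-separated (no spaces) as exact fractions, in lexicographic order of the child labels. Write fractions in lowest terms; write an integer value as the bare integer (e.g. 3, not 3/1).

19/12,12

1. join T+U (d=4) ⇒ TU; edges |T|=2, |U|=2
  updated: d(E,TU)=37/2, d(N,TU)=45/2, d(Q,TU)=19, d(S,TU)=20
2. join Q+S (d=5) ⇒ QS; edges |Q|=5/2, |S|=5/2
  updated: d(E,QS)=47/2, d(N,QS)=47/2, d(QS,TU)=39/2
3. join E+TU (d=37/2) ⇒ ETU; edges |E|=37/4, |TU|=29/4
  updated: d(ETU,N)=73/3, d(ETU,QS)=125/6
4. join ETU+QS (d=125/6) ⇒ EQSTU; edges |ETU|=7/6, |QS|=95/12
  updated: d(EQSTU,N)=24
5. join EQSTU+N (d=24) ⇒ ENQSTU; edges |EQSTU|=19/12, |N|=12
final tree: (((E:37/4,(T:2,U:2):29/4):7/6,(Q:5/2,S:5/2):95/12):19/12,N:12)
total length: 289/6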